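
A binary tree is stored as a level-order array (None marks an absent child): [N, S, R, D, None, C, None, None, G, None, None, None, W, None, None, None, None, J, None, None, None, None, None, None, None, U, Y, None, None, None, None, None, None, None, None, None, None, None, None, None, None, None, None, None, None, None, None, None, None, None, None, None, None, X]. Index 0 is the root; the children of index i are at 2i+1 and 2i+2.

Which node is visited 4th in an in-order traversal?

In-order visits the left subtree, then the node, then the right subtree.
At N: go left to S.
  At S: go left to D.
    At D: no left child.
    Visit D.
    At D: go right to G.
      At G: go left to J.
        J is a leaf — visit J.
      Visit G.
      At G: no right child.
  Visit S.
  At S: no right child.
Visit N.
At N: go right to R.
  At R: go left to C.
    At C: no left child.
    Visit C.
    At C: go right to W.
      At W: go left to U.
        U is a leaf — visit U.
      Visit W.
      At W: go right to Y.
        At Y: go left to X.
          X is a leaf — visit X.
        Visit Y.
        At Y: no right child.
  Visit R.
  At R: no right child.
Full in-order sequence: D, J, G, S, N, C, U, W, X, Y, R.

S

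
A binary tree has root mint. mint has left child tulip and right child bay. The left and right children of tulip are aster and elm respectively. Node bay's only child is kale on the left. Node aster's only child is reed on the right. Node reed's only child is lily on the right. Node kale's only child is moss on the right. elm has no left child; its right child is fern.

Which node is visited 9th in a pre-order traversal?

kale

Pre-order visits the node, then its left subtree, then its right subtree.
Visit mint.
At mint: go left to tulip.
  Visit tulip.
  At tulip: go left to aster.
    Visit aster.
    At aster: no left child.
    At aster: go right to reed.
      Visit reed.
      At reed: no left child.
      At reed: go right to lily.
        lily is a leaf — visit lily.
  At tulip: go right to elm.
    Visit elm.
    At elm: no left child.
    At elm: go right to fern.
      fern is a leaf — visit fern.
At mint: go right to bay.
  Visit bay.
  At bay: go left to kale.
    Visit kale.
    At kale: no left child.
    At kale: go right to moss.
      moss is a leaf — visit moss.
  At bay: no right child.
Full pre-order sequence: mint, tulip, aster, reed, lily, elm, fern, bay, kale, moss.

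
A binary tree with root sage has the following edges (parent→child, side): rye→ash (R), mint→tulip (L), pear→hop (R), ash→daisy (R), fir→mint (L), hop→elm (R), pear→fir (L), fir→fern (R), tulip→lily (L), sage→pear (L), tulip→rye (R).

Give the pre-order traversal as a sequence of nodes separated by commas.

sage, pear, fir, mint, tulip, lily, rye, ash, daisy, fern, hop, elm

Pre-order visits the node, then its left subtree, then its right subtree.
Visit sage.
At sage: go left to pear.
  Visit pear.
  At pear: go left to fir.
    Visit fir.
    At fir: go left to mint.
      Visit mint.
      At mint: go left to tulip.
        Visit tulip.
        At tulip: go left to lily.
          lily is a leaf — visit lily.
        At tulip: go right to rye.
          Visit rye.
          At rye: no left child.
          At rye: go right to ash.
            Visit ash.
            At ash: no left child.
            At ash: go right to daisy.
              daisy is a leaf — visit daisy.
      At mint: no right child.
    At fir: go right to fern.
      fern is a leaf — visit fern.
  At pear: go right to hop.
    Visit hop.
    At hop: no left child.
    At hop: go right to elm.
      elm is a leaf — visit elm.
At sage: no right child.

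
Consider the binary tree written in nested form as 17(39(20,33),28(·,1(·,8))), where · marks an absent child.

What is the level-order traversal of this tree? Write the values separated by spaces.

17 39 28 20 33 1 8

Level-order visits nodes level by level from the root, left to right within each level.
Level 0: 17
Level 1: 39, 28
Level 2: 20, 33, 1
Level 3: 8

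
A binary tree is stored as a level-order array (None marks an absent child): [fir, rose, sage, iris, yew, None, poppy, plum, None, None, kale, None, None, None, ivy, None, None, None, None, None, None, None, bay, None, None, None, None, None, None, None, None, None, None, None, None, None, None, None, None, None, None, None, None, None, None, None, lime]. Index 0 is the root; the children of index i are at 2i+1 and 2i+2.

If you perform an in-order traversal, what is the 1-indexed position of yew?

4

In-order visits the left subtree, then the node, then the right subtree.
At fir: go left to rose.
  At rose: go left to iris.
    At iris: go left to plum.
      plum is a leaf — visit plum.
    Visit iris.
    At iris: no right child.
  Visit rose.
  At rose: go right to yew.
    At yew: no left child.
    Visit yew.
    At yew: go right to kale.
      At kale: no left child.
      Visit kale.
      At kale: go right to bay.
        At bay: no left child.
        Visit bay.
        At bay: go right to lime.
          lime is a leaf — visit lime.
Visit fir.
At fir: go right to sage.
  At sage: no left child.
  Visit sage.
  At sage: go right to poppy.
    At poppy: no left child.
    Visit poppy.
    At poppy: go right to ivy.
      ivy is a leaf — visit ivy.
Full in-order sequence: plum, iris, rose, yew, kale, bay, lime, fir, sage, poppy, ivy.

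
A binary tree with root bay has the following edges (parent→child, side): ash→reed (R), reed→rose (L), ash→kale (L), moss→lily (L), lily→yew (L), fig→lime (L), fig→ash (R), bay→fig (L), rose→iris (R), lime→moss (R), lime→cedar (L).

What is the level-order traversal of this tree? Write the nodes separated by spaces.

Level-order visits nodes level by level from the root, left to right within each level.
Level 0: bay
Level 1: fig
Level 2: lime, ash
Level 3: cedar, moss, kale, reed
Level 4: lily, rose
Level 5: yew, iris

bay fig lime ash cedar moss kale reed lily rose yew iris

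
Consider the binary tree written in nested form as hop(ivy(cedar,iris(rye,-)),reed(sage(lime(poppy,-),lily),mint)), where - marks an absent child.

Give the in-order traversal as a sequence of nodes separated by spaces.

In-order visits the left subtree, then the node, then the right subtree.
At hop: go left to ivy.
  At ivy: go left to cedar.
    cedar is a leaf — visit cedar.
  Visit ivy.
  At ivy: go right to iris.
    At iris: go left to rye.
      rye is a leaf — visit rye.
    Visit iris.
    At iris: no right child.
Visit hop.
At hop: go right to reed.
  At reed: go left to sage.
    At sage: go left to lime.
      At lime: go left to poppy.
        poppy is a leaf — visit poppy.
      Visit lime.
      At lime: no right child.
    Visit sage.
    At sage: go right to lily.
      lily is a leaf — visit lily.
  Visit reed.
  At reed: go right to mint.
    mint is a leaf — visit mint.

cedar ivy rye iris hop poppy lime sage lily reed mint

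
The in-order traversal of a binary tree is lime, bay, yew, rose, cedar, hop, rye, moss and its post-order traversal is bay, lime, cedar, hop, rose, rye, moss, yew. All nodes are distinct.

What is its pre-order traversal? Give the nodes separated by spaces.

The last element of post-order is the root; it splits in-order into left and right subtrees.
Root yew: left subtree has 2 nodes {lime, bay}, right has 5 {rose, cedar, hop, rye, moss}.
  Root lime: left subtree has 0 nodes { }, right has 1 {bay}.
  Root moss: left subtree has 4 nodes {rose, cedar, hop, rye}, right has 0 { }.
    Root rye: left subtree has 3 nodes {rose, cedar, hop}, right has 0 { }.
      Root rose: left subtree has 0 nodes { }, right has 2 {cedar, hop}.
        Root hop: left subtree has 1 node {cedar}, right has 0 { }.

yew lime bay moss rye rose hop cedar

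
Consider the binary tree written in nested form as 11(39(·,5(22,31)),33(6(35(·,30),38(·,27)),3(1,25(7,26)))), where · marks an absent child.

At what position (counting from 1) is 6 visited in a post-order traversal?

Post-order visits the left subtree, then the right subtree, then the node.
At 11: go left to 39.
  At 39: no left child.
  At 39: go right to 5.
    At 5: go left to 22.
      22 is a leaf — visit 22.
    At 5: go right to 31.
      31 is a leaf — visit 31.
    Visit 5.
  Visit 39.
At 11: go right to 33.
  At 33: go left to 6.
    At 6: go left to 35.
      At 35: no left child.
      At 35: go right to 30.
        30 is a leaf — visit 30.
      Visit 35.
    At 6: go right to 38.
      At 38: no left child.
      At 38: go right to 27.
        27 is a leaf — visit 27.
      Visit 38.
    Visit 6.
  At 33: go right to 3.
    At 3: go left to 1.
      1 is a leaf — visit 1.
    At 3: go right to 25.
      At 25: go left to 7.
        7 is a leaf — visit 7.
      At 25: go right to 26.
        26 is a leaf — visit 26.
      Visit 25.
    Visit 3.
  Visit 33.
Visit 11.
Full post-order sequence: 22, 31, 5, 39, 30, 35, 27, 38, 6, 1, 7, 26, 25, 3, 33, 11.

9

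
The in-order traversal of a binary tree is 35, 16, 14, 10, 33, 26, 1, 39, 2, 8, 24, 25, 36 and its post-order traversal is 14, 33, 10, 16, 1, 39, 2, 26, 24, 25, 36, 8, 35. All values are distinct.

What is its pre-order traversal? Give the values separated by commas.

35, 8, 26, 16, 10, 14, 33, 2, 39, 1, 36, 25, 24

The last element of post-order is the root; it splits in-order into left and right subtrees.
Root 35: left subtree has 0 nodes { }, right has 12 {16, 14, 10, 33, 26, 1, 39, 2, 8, 24, 25, 36}.
  Root 8: left subtree has 8 nodes {16, 14, 10, 33, 26, 1, 39, 2}, right has 3 {24, 25, 36}.
    Root 26: left subtree has 4 nodes {16, 14, 10, 33}, right has 3 {1, 39, 2}.
      Root 16: left subtree has 0 nodes { }, right has 3 {14, 10, 33}.
        Root 10: left subtree has 1 node {14}, right has 1 {33}.
      Root 2: left subtree has 2 nodes {1, 39}, right has 0 { }.
        Root 39: left subtree has 1 node {1}, right has 0 { }.
    Root 36: left subtree has 2 nodes {24, 25}, right has 0 { }.
      Root 25: left subtree has 1 node {24}, right has 0 { }.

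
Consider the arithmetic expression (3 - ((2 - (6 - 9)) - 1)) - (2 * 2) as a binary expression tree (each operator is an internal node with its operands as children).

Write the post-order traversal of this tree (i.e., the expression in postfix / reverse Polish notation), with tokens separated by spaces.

3 2 6 9 - - 1 - - 2 2 * -

Post-order on an expression tree gives postfix notation: for each operator, emit left operand, right operand, then the operator.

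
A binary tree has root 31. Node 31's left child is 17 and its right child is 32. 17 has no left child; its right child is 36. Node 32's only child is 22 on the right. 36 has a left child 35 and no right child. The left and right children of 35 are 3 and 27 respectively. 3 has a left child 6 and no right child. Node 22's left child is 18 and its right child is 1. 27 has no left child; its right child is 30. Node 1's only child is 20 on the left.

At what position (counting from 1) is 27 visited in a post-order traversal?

4

Post-order visits the left subtree, then the right subtree, then the node.
At 31: go left to 17.
  At 17: no left child.
  At 17: go right to 36.
    At 36: go left to 35.
      At 35: go left to 3.
        At 3: go left to 6.
          6 is a leaf — visit 6.
        At 3: no right child.
        Visit 3.
      At 35: go right to 27.
        At 27: no left child.
        At 27: go right to 30.
          30 is a leaf — visit 30.
        Visit 27.
      Visit 35.
    At 36: no right child.
    Visit 36.
  Visit 17.
At 31: go right to 32.
  At 32: no left child.
  At 32: go right to 22.
    At 22: go left to 18.
      18 is a leaf — visit 18.
    At 22: go right to 1.
      At 1: go left to 20.
        20 is a leaf — visit 20.
      At 1: no right child.
      Visit 1.
    Visit 22.
  Visit 32.
Visit 31.
Full post-order sequence: 6, 3, 30, 27, 35, 36, 17, 18, 20, 1, 22, 32, 31.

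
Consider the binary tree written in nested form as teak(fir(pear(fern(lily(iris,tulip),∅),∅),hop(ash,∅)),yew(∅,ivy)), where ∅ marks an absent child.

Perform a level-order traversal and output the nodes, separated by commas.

teak, fir, yew, pear, hop, ivy, fern, ash, lily, iris, tulip

Level-order visits nodes level by level from the root, left to right within each level.
Level 0: teak
Level 1: fir, yew
Level 2: pear, hop, ivy
Level 3: fern, ash
Level 4: lily
Level 5: iris, tulip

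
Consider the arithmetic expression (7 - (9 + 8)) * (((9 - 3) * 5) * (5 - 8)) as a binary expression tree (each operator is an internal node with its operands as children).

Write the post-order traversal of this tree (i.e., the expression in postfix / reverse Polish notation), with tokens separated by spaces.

7 9 8 + - 9 3 - 5 * 5 8 - * *

Post-order on an expression tree gives postfix notation: for each operator, emit left operand, right operand, then the operator.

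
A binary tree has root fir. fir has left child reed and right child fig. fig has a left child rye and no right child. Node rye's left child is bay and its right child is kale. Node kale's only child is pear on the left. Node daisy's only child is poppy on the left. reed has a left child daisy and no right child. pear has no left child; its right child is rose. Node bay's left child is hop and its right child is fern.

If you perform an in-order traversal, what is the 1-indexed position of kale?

In-order visits the left subtree, then the node, then the right subtree.
At fir: go left to reed.
  At reed: go left to daisy.
    At daisy: go left to poppy.
      poppy is a leaf — visit poppy.
    Visit daisy.
    At daisy: no right child.
  Visit reed.
  At reed: no right child.
Visit fir.
At fir: go right to fig.
  At fig: go left to rye.
    At rye: go left to bay.
      At bay: go left to hop.
        hop is a leaf — visit hop.
      Visit bay.
      At bay: go right to fern.
        fern is a leaf — visit fern.
    Visit rye.
    At rye: go right to kale.
      At kale: go left to pear.
        At pear: no left child.
        Visit pear.
        At pear: go right to rose.
          rose is a leaf — visit rose.
      Visit kale.
      At kale: no right child.
  Visit fig.
  At fig: no right child.
Full in-order sequence: poppy, daisy, reed, fir, hop, bay, fern, rye, pear, rose, kale, fig.

11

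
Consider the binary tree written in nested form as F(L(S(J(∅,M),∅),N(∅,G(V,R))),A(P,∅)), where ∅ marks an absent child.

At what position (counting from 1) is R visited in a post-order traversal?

Post-order visits the left subtree, then the right subtree, then the node.
At F: go left to L.
  At L: go left to S.
    At S: go left to J.
      At J: no left child.
      At J: go right to M.
        M is a leaf — visit M.
      Visit J.
    At S: no right child.
    Visit S.
  At L: go right to N.
    At N: no left child.
    At N: go right to G.
      At G: go left to V.
        V is a leaf — visit V.
      At G: go right to R.
        R is a leaf — visit R.
      Visit G.
    Visit N.
  Visit L.
At F: go right to A.
  At A: go left to P.
    P is a leaf — visit P.
  At A: no right child.
  Visit A.
Visit F.
Full post-order sequence: M, J, S, V, R, G, N, L, P, A, F.

5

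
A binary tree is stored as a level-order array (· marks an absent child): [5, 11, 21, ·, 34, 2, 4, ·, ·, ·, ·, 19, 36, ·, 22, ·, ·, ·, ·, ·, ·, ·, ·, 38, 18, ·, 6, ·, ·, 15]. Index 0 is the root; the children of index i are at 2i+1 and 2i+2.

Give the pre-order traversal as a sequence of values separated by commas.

5, 11, 34, 21, 2, 19, 38, 18, 36, 6, 4, 22, 15

Pre-order visits the node, then its left subtree, then its right subtree.
Visit 5.
At 5: go left to 11.
  Visit 11.
  At 11: no left child.
  At 11: go right to 34.
    34 is a leaf — visit 34.
At 5: go right to 21.
  Visit 21.
  At 21: go left to 2.
    Visit 2.
    At 2: go left to 19.
      Visit 19.
      At 19: go left to 38.
        38 is a leaf — visit 38.
      At 19: go right to 18.
        18 is a leaf — visit 18.
    At 2: go right to 36.
      Visit 36.
      At 36: no left child.
      At 36: go right to 6.
        6 is a leaf — visit 6.
  At 21: go right to 4.
    Visit 4.
    At 4: no left child.
    At 4: go right to 22.
      Visit 22.
      At 22: go left to 15.
        15 is a leaf — visit 15.
      At 22: no right child.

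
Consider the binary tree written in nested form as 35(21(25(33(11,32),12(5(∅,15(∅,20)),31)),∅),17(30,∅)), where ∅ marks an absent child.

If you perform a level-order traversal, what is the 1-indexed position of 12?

7

Level-order visits nodes level by level from the root, left to right within each level.
Level 0: 35
Level 1: 21, 17
Level 2: 25, 30
Level 3: 33, 12
Level 4: 11, 32, 5, 31
Level 5: 15
Level 6: 20
Full level-order sequence: 35, 21, 17, 25, 30, 33, 12, 11, 32, 5, 31, 15, 20.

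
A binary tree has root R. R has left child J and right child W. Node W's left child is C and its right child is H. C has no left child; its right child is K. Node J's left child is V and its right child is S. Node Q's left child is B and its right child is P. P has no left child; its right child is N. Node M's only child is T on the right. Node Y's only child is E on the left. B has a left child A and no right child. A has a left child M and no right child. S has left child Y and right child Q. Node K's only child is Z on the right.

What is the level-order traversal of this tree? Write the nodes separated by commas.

Level-order visits nodes level by level from the root, left to right within each level.
Level 0: R
Level 1: J, W
Level 2: V, S, C, H
Level 3: Y, Q, K
Level 4: E, B, P, Z
Level 5: A, N
Level 6: M
Level 7: T

R, J, W, V, S, C, H, Y, Q, K, E, B, P, Z, A, N, M, T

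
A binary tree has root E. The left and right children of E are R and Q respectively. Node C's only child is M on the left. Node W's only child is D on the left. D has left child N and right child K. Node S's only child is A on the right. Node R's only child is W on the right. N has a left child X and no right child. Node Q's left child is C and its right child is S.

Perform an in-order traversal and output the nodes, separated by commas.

R, X, N, D, K, W, E, M, C, Q, S, A

In-order visits the left subtree, then the node, then the right subtree.
At E: go left to R.
  At R: no left child.
  Visit R.
  At R: go right to W.
    At W: go left to D.
      At D: go left to N.
        At N: go left to X.
          X is a leaf — visit X.
        Visit N.
        At N: no right child.
      Visit D.
      At D: go right to K.
        K is a leaf — visit K.
    Visit W.
    At W: no right child.
Visit E.
At E: go right to Q.
  At Q: go left to C.
    At C: go left to M.
      M is a leaf — visit M.
    Visit C.
    At C: no right child.
  Visit Q.
  At Q: go right to S.
    At S: no left child.
    Visit S.
    At S: go right to A.
      A is a leaf — visit A.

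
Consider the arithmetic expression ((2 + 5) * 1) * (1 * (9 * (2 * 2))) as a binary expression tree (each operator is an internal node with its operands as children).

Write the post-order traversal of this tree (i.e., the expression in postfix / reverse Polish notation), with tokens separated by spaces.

2 5 + 1 * 1 9 2 2 * * * *

Post-order on an expression tree gives postfix notation: for each operator, emit left operand, right operand, then the operator.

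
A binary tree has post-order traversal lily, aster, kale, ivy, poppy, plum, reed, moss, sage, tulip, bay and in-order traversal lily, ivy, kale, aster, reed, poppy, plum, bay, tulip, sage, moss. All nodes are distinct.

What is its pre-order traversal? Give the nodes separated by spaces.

The last element of post-order is the root; it splits in-order into left and right subtrees.
Root bay: left subtree has 7 nodes {lily, ivy, kale, aster, reed, poppy, plum}, right has 3 {tulip, sage, moss}.
  Root reed: left subtree has 4 nodes {lily, ivy, kale, aster}, right has 2 {poppy, plum}.
    Root ivy: left subtree has 1 node {lily}, right has 2 {kale, aster}.
      Root kale: left subtree has 0 nodes { }, right has 1 {aster}.
    Root plum: left subtree has 1 node {poppy}, right has 0 { }.
  Root tulip: left subtree has 0 nodes { }, right has 2 {sage, moss}.
    Root sage: left subtree has 0 nodes { }, right has 1 {moss}.

bay reed ivy lily kale aster plum poppy tulip sage moss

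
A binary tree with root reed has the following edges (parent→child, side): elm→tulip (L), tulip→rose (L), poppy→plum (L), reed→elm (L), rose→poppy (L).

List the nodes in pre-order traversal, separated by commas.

Pre-order visits the node, then its left subtree, then its right subtree.
Visit reed.
At reed: go left to elm.
  Visit elm.
  At elm: go left to tulip.
    Visit tulip.
    At tulip: go left to rose.
      Visit rose.
      At rose: go left to poppy.
        Visit poppy.
        At poppy: go left to plum.
          plum is a leaf — visit plum.
        At poppy: no right child.
      At rose: no right child.
    At tulip: no right child.
  At elm: no right child.
At reed: no right child.

reed, elm, tulip, rose, poppy, plum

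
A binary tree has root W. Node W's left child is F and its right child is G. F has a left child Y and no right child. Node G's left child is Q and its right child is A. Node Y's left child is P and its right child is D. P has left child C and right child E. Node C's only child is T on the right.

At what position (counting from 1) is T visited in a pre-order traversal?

Pre-order visits the node, then its left subtree, then its right subtree.
Visit W.
At W: go left to F.
  Visit F.
  At F: go left to Y.
    Visit Y.
    At Y: go left to P.
      Visit P.
      At P: go left to C.
        Visit C.
        At C: no left child.
        At C: go right to T.
          T is a leaf — visit T.
      At P: go right to E.
        E is a leaf — visit E.
    At Y: go right to D.
      D is a leaf — visit D.
  At F: no right child.
At W: go right to G.
  Visit G.
  At G: go left to Q.
    Q is a leaf — visit Q.
  At G: go right to A.
    A is a leaf — visit A.
Full pre-order sequence: W, F, Y, P, C, T, E, D, G, Q, A.

6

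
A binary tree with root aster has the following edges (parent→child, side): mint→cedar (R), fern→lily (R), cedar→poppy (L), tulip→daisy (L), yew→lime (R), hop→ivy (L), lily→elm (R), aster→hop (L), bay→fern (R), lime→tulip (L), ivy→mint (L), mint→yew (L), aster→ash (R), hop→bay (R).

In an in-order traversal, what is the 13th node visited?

elm

In-order visits the left subtree, then the node, then the right subtree.
At aster: go left to hop.
  At hop: go left to ivy.
    At ivy: go left to mint.
      At mint: go left to yew.
        At yew: no left child.
        Visit yew.
        At yew: go right to lime.
          At lime: go left to tulip.
            At tulip: go left to daisy.
              daisy is a leaf — visit daisy.
            Visit tulip.
            At tulip: no right child.
          Visit lime.
          At lime: no right child.
      Visit mint.
      At mint: go right to cedar.
        At cedar: go left to poppy.
          poppy is a leaf — visit poppy.
        Visit cedar.
        At cedar: no right child.
    Visit ivy.
    At ivy: no right child.
  Visit hop.
  At hop: go right to bay.
    At bay: no left child.
    Visit bay.
    At bay: go right to fern.
      At fern: no left child.
      Visit fern.
      At fern: go right to lily.
        At lily: no left child.
        Visit lily.
        At lily: go right to elm.
          elm is a leaf — visit elm.
Visit aster.
At aster: go right to ash.
  ash is a leaf — visit ash.
Full in-order sequence: yew, daisy, tulip, lime, mint, poppy, cedar, ivy, hop, bay, fern, lily, elm, aster, ash.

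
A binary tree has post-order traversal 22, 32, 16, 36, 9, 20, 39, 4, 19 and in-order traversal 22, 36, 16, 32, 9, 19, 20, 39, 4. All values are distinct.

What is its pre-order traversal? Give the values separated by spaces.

19 9 36 22 16 32 4 39 20

The last element of post-order is the root; it splits in-order into left and right subtrees.
Root 19: left subtree has 5 nodes {22, 36, 16, 32, 9}, right has 3 {20, 39, 4}.
  Root 9: left subtree has 4 nodes {22, 36, 16, 32}, right has 0 { }.
    Root 36: left subtree has 1 node {22}, right has 2 {16, 32}.
      Root 16: left subtree has 0 nodes { }, right has 1 {32}.
  Root 4: left subtree has 2 nodes {20, 39}, right has 0 { }.
    Root 39: left subtree has 1 node {20}, right has 0 { }.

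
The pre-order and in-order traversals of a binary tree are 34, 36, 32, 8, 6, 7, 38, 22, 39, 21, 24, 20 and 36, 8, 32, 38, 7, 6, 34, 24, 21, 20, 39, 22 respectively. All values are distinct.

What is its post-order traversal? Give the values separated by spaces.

The first element of pre-order is the root; it splits in-order into left and right subtrees.
Root 34: left subtree has 6 nodes {36, 8, 32, 38, 7, 6}, right has 5 {24, 21, 20, 39, 22}.
  Root 36: left subtree has 0 nodes { }, right has 5 {8, 32, 38, 7, 6}.
    Root 32: left subtree has 1 node {8}, right has 3 {38, 7, 6}.
      Root 6: left subtree has 2 nodes {38, 7}, right has 0 { }.
        Root 7: left subtree has 1 node {38}, right has 0 { }.
  Root 22: left subtree has 4 nodes {24, 21, 20, 39}, right has 0 { }.
    Root 39: left subtree has 3 nodes {24, 21, 20}, right has 0 { }.
      Root 21: left subtree has 1 node {24}, right has 1 {20}.

8 38 7 6 32 36 24 20 21 39 22 34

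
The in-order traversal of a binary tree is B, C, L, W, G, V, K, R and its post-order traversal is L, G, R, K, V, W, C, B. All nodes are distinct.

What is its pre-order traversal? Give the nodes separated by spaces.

B C W L V G K R

The last element of post-order is the root; it splits in-order into left and right subtrees.
Root B: left subtree has 0 nodes { }, right has 7 {C, L, W, G, V, K, R}.
  Root C: left subtree has 0 nodes { }, right has 6 {L, W, G, V, K, R}.
    Root W: left subtree has 1 node {L}, right has 4 {G, V, K, R}.
      Root V: left subtree has 1 node {G}, right has 2 {K, R}.
        Root K: left subtree has 0 nodes { }, right has 1 {R}.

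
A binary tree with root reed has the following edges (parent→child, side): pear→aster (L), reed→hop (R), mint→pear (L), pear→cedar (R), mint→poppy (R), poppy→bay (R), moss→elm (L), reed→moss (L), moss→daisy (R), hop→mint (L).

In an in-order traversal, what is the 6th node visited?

pear

In-order visits the left subtree, then the node, then the right subtree.
At reed: go left to moss.
  At moss: go left to elm.
    elm is a leaf — visit elm.
  Visit moss.
  At moss: go right to daisy.
    daisy is a leaf — visit daisy.
Visit reed.
At reed: go right to hop.
  At hop: go left to mint.
    At mint: go left to pear.
      At pear: go left to aster.
        aster is a leaf — visit aster.
      Visit pear.
      At pear: go right to cedar.
        cedar is a leaf — visit cedar.
    Visit mint.
    At mint: go right to poppy.
      At poppy: no left child.
      Visit poppy.
      At poppy: go right to bay.
        bay is a leaf — visit bay.
  Visit hop.
  At hop: no right child.
Full in-order sequence: elm, moss, daisy, reed, aster, pear, cedar, mint, poppy, bay, hop.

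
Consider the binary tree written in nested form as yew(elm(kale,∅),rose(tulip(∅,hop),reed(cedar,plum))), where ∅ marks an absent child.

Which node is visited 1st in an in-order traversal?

kale

In-order visits the left subtree, then the node, then the right subtree.
At yew: go left to elm.
  At elm: go left to kale.
    kale is a leaf — visit kale.
  Visit elm.
  At elm: no right child.
Visit yew.
At yew: go right to rose.
  At rose: go left to tulip.
    At tulip: no left child.
    Visit tulip.
    At tulip: go right to hop.
      hop is a leaf — visit hop.
  Visit rose.
  At rose: go right to reed.
    At reed: go left to cedar.
      cedar is a leaf — visit cedar.
    Visit reed.
    At reed: go right to plum.
      plum is a leaf — visit plum.
Full in-order sequence: kale, elm, yew, tulip, hop, rose, cedar, reed, plum.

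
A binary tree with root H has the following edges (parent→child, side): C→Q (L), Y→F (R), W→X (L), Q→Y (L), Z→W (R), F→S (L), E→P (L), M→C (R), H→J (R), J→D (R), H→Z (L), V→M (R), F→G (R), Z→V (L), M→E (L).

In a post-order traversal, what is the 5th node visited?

F

Post-order visits the left subtree, then the right subtree, then the node.
At H: go left to Z.
  At Z: go left to V.
    At V: no left child.
    At V: go right to M.
      At M: go left to E.
        At E: go left to P.
          P is a leaf — visit P.
        At E: no right child.
        Visit E.
      At M: go right to C.
        At C: go left to Q.
          At Q: go left to Y.
            At Y: no left child.
            At Y: go right to F.
              At F: go left to S.
                S is a leaf — visit S.
              At F: go right to G.
                G is a leaf — visit G.
              Visit F.
            Visit Y.
          At Q: no right child.
          Visit Q.
        At C: no right child.
        Visit C.
      Visit M.
    Visit V.
  At Z: go right to W.
    At W: go left to X.
      X is a leaf — visit X.
    At W: no right child.
    Visit W.
  Visit Z.
At H: go right to J.
  At J: no left child.
  At J: go right to D.
    D is a leaf — visit D.
  Visit J.
Visit H.
Full post-order sequence: P, E, S, G, F, Y, Q, C, M, V, X, W, Z, D, J, H.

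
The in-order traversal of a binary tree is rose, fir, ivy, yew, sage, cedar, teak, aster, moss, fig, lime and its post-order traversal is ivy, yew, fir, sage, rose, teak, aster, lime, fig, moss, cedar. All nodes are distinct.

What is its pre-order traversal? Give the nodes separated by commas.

The last element of post-order is the root; it splits in-order into left and right subtrees.
Root cedar: left subtree has 5 nodes {rose, fir, ivy, yew, sage}, right has 5 {teak, aster, moss, fig, lime}.
  Root rose: left subtree has 0 nodes { }, right has 4 {fir, ivy, yew, sage}.
    Root sage: left subtree has 3 nodes {fir, ivy, yew}, right has 0 { }.
      Root fir: left subtree has 0 nodes { }, right has 2 {ivy, yew}.
        Root yew: left subtree has 1 node {ivy}, right has 0 { }.
  Root moss: left subtree has 2 nodes {teak, aster}, right has 2 {fig, lime}.
    Root aster: left subtree has 1 node {teak}, right has 0 { }.
    Root fig: left subtree has 0 nodes { }, right has 1 {lime}.

cedar, rose, sage, fir, yew, ivy, moss, aster, teak, fig, lime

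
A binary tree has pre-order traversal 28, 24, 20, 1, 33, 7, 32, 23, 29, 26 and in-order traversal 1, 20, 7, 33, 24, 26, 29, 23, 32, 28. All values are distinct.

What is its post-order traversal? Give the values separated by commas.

The first element of pre-order is the root; it splits in-order into left and right subtrees.
Root 28: left subtree has 9 nodes {1, 20, 7, 33, 24, 26, 29, 23, 32}, right has 0 { }.
  Root 24: left subtree has 4 nodes {1, 20, 7, 33}, right has 4 {26, 29, 23, 32}.
    Root 20: left subtree has 1 node {1}, right has 2 {7, 33}.
      Root 33: left subtree has 1 node {7}, right has 0 { }.
    Root 32: left subtree has 3 nodes {26, 29, 23}, right has 0 { }.
      Root 23: left subtree has 2 nodes {26, 29}, right has 0 { }.
        Root 29: left subtree has 1 node {26}, right has 0 { }.

1, 7, 33, 20, 26, 29, 23, 32, 24, 28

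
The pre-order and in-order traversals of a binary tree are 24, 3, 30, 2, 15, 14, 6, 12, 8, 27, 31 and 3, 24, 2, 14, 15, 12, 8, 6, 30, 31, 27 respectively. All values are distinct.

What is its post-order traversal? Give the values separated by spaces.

The first element of pre-order is the root; it splits in-order into left and right subtrees.
Root 24: left subtree has 1 node {3}, right has 9 {2, 14, 15, 12, 8, 6, 30, 31, 27}.
  Root 30: left subtree has 6 nodes {2, 14, 15, 12, 8, 6}, right has 2 {31, 27}.
    Root 2: left subtree has 0 nodes { }, right has 5 {14, 15, 12, 8, 6}.
      Root 15: left subtree has 1 node {14}, right has 3 {12, 8, 6}.
        Root 6: left subtree has 2 nodes {12, 8}, right has 0 { }.
          Root 12: left subtree has 0 nodes { }, right has 1 {8}.
    Root 27: left subtree has 1 node {31}, right has 0 { }.

3 14 8 12 6 15 2 31 27 30 24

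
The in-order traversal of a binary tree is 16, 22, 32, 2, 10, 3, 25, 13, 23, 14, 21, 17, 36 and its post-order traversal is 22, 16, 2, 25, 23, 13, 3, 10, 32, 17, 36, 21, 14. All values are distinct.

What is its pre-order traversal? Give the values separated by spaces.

14 32 16 22 10 2 3 13 25 23 21 36 17

The last element of post-order is the root; it splits in-order into left and right subtrees.
Root 14: left subtree has 9 nodes {16, 22, 32, 2, 10, 3, 25, 13, 23}, right has 3 {21, 17, 36}.
  Root 32: left subtree has 2 nodes {16, 22}, right has 6 {2, 10, 3, 25, 13, 23}.
    Root 16: left subtree has 0 nodes { }, right has 1 {22}.
    Root 10: left subtree has 1 node {2}, right has 4 {3, 25, 13, 23}.
      Root 3: left subtree has 0 nodes { }, right has 3 {25, 13, 23}.
        Root 13: left subtree has 1 node {25}, right has 1 {23}.
  Root 21: left subtree has 0 nodes { }, right has 2 {17, 36}.
    Root 36: left subtree has 1 node {17}, right has 0 { }.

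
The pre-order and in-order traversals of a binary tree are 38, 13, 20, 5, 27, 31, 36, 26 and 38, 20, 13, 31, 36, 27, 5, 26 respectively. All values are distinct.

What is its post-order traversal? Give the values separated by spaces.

20 36 31 27 26 5 13 38

The first element of pre-order is the root; it splits in-order into left and right subtrees.
Root 38: left subtree has 0 nodes { }, right has 7 {20, 13, 31, 36, 27, 5, 26}.
  Root 13: left subtree has 1 node {20}, right has 5 {31, 36, 27, 5, 26}.
    Root 5: left subtree has 3 nodes {31, 36, 27}, right has 1 {26}.
      Root 27: left subtree has 2 nodes {31, 36}, right has 0 { }.
        Root 31: left subtree has 0 nodes { }, right has 1 {36}.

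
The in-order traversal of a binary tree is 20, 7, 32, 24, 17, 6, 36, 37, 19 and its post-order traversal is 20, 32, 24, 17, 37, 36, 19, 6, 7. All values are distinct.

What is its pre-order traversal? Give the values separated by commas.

The last element of post-order is the root; it splits in-order into left and right subtrees.
Root 7: left subtree has 1 node {20}, right has 7 {32, 24, 17, 6, 36, 37, 19}.
  Root 6: left subtree has 3 nodes {32, 24, 17}, right has 3 {36, 37, 19}.
    Root 17: left subtree has 2 nodes {32, 24}, right has 0 { }.
      Root 24: left subtree has 1 node {32}, right has 0 { }.
    Root 19: left subtree has 2 nodes {36, 37}, right has 0 { }.
      Root 36: left subtree has 0 nodes { }, right has 1 {37}.

7, 20, 6, 17, 24, 32, 19, 36, 37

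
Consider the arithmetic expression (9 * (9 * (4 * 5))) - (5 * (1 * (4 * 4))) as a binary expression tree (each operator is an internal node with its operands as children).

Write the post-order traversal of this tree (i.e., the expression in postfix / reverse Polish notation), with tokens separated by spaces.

9 9 4 5 * * * 5 1 4 4 * * * -

Post-order on an expression tree gives postfix notation: for each operator, emit left operand, right operand, then the operator.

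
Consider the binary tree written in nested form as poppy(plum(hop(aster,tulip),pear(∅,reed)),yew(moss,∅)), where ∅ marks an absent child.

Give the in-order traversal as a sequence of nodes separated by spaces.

In-order visits the left subtree, then the node, then the right subtree.
At poppy: go left to plum.
  At plum: go left to hop.
    At hop: go left to aster.
      aster is a leaf — visit aster.
    Visit hop.
    At hop: go right to tulip.
      tulip is a leaf — visit tulip.
  Visit plum.
  At plum: go right to pear.
    At pear: no left child.
    Visit pear.
    At pear: go right to reed.
      reed is a leaf — visit reed.
Visit poppy.
At poppy: go right to yew.
  At yew: go left to moss.
    moss is a leaf — visit moss.
  Visit yew.
  At yew: no right child.

aster hop tulip plum pear reed poppy moss yew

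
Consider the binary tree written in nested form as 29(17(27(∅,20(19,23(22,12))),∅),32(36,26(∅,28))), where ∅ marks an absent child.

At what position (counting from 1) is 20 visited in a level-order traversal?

7

Level-order visits nodes level by level from the root, left to right within each level.
Level 0: 29
Level 1: 17, 32
Level 2: 27, 36, 26
Level 3: 20, 28
Level 4: 19, 23
Level 5: 22, 12
Full level-order sequence: 29, 17, 32, 27, 36, 26, 20, 28, 19, 23, 22, 12.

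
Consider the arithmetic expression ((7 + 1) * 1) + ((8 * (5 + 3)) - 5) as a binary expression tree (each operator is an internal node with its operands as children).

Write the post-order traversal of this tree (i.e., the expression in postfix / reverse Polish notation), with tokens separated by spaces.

7 1 + 1 * 8 5 3 + * 5 - +

Post-order on an expression tree gives postfix notation: for each operator, emit left operand, right operand, then the operator.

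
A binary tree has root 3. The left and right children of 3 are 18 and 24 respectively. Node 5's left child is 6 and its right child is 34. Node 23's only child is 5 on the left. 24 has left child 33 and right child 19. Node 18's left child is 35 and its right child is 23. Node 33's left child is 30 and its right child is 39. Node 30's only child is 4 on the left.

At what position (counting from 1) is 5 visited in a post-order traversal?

4

Post-order visits the left subtree, then the right subtree, then the node.
At 3: go left to 18.
  At 18: go left to 35.
    35 is a leaf — visit 35.
  At 18: go right to 23.
    At 23: go left to 5.
      At 5: go left to 6.
        6 is a leaf — visit 6.
      At 5: go right to 34.
        34 is a leaf — visit 34.
      Visit 5.
    At 23: no right child.
    Visit 23.
  Visit 18.
At 3: go right to 24.
  At 24: go left to 33.
    At 33: go left to 30.
      At 30: go left to 4.
        4 is a leaf — visit 4.
      At 30: no right child.
      Visit 30.
    At 33: go right to 39.
      39 is a leaf — visit 39.
    Visit 33.
  At 24: go right to 19.
    19 is a leaf — visit 19.
  Visit 24.
Visit 3.
Full post-order sequence: 35, 6, 34, 5, 23, 18, 4, 30, 39, 33, 19, 24, 3.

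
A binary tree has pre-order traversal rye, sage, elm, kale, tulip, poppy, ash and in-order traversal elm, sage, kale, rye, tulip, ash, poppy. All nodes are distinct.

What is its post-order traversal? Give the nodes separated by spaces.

elm kale sage ash poppy tulip rye

The first element of pre-order is the root; it splits in-order into left and right subtrees.
Root rye: left subtree has 3 nodes {elm, sage, kale}, right has 3 {tulip, ash, poppy}.
  Root sage: left subtree has 1 node {elm}, right has 1 {kale}.
  Root tulip: left subtree has 0 nodes { }, right has 2 {ash, poppy}.
    Root poppy: left subtree has 1 node {ash}, right has 0 { }.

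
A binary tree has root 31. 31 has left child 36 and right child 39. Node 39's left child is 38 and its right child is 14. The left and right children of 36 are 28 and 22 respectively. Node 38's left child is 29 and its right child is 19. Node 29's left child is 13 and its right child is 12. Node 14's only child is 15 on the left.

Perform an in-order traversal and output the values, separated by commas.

28, 36, 22, 31, 13, 29, 12, 38, 19, 39, 15, 14

In-order visits the left subtree, then the node, then the right subtree.
At 31: go left to 36.
  At 36: go left to 28.
    28 is a leaf — visit 28.
  Visit 36.
  At 36: go right to 22.
    22 is a leaf — visit 22.
Visit 31.
At 31: go right to 39.
  At 39: go left to 38.
    At 38: go left to 29.
      At 29: go left to 13.
        13 is a leaf — visit 13.
      Visit 29.
      At 29: go right to 12.
        12 is a leaf — visit 12.
    Visit 38.
    At 38: go right to 19.
      19 is a leaf — visit 19.
  Visit 39.
  At 39: go right to 14.
    At 14: go left to 15.
      15 is a leaf — visit 15.
    Visit 14.
    At 14: no right child.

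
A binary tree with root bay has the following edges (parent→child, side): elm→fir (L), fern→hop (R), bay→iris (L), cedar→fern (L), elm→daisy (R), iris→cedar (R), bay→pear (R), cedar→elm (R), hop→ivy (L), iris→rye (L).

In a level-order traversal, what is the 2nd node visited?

Level-order visits nodes level by level from the root, left to right within each level.
Level 0: bay
Level 1: iris, pear
Level 2: rye, cedar
Level 3: fern, elm
Level 4: hop, fir, daisy
Level 5: ivy
Full level-order sequence: bay, iris, pear, rye, cedar, fern, elm, hop, fir, daisy, ivy.

iris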